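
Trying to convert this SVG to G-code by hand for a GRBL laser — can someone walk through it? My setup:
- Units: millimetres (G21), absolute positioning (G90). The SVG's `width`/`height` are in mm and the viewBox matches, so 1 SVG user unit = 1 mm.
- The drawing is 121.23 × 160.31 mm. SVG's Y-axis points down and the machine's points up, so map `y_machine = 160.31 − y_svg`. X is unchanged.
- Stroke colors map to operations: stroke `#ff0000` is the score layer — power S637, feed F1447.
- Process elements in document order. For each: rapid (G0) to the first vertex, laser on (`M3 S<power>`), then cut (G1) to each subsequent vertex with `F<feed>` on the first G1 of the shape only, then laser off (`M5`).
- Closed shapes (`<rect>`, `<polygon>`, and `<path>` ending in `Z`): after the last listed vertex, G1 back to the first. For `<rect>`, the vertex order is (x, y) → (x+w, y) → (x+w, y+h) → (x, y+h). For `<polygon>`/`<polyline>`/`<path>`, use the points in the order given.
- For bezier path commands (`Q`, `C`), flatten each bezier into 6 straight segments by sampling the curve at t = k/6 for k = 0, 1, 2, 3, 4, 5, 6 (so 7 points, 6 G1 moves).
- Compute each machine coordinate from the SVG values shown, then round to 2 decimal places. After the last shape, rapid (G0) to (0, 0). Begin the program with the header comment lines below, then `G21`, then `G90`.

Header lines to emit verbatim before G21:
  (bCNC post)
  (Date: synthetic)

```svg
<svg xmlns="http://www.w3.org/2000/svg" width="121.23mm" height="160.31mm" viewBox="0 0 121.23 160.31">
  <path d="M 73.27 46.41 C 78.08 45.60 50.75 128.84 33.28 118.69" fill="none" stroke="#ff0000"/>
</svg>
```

viewBox `0 0 121.23 160.31` with mm width/height → 1 unit = 1 mm. Flip: y_m = 160.31 − y_svg.

**Shape 1** — `<path>` cubic bezier, stroke `#ff0000` → score (S637, F1447). Control points (SVG): P0=(73.27,46.41), P1=(78.08,45.60), P2=(50.75,128.84), P3=(33.28,118.69); sampled at t=k/6. Machine vertices: (73.27,113.90) → (73.19,108.12) → (68.92,93.27) → (61.63,74.26) → (52.48,56.03) → (42.64,43.51) → (33.28,41.62). Open path.

(bCNC post)
(Date: synthetic)
G21
G90
G0 X73.27 Y113.90
M3 S637
G1 X73.19 Y108.12 F1447
G1 X68.92 Y93.27
G1 X61.63 Y74.26
G1 X52.48 Y56.03
G1 X42.64 Y43.51
G1 X33.28 Y41.62
M5
G0 X0.00 Y0.00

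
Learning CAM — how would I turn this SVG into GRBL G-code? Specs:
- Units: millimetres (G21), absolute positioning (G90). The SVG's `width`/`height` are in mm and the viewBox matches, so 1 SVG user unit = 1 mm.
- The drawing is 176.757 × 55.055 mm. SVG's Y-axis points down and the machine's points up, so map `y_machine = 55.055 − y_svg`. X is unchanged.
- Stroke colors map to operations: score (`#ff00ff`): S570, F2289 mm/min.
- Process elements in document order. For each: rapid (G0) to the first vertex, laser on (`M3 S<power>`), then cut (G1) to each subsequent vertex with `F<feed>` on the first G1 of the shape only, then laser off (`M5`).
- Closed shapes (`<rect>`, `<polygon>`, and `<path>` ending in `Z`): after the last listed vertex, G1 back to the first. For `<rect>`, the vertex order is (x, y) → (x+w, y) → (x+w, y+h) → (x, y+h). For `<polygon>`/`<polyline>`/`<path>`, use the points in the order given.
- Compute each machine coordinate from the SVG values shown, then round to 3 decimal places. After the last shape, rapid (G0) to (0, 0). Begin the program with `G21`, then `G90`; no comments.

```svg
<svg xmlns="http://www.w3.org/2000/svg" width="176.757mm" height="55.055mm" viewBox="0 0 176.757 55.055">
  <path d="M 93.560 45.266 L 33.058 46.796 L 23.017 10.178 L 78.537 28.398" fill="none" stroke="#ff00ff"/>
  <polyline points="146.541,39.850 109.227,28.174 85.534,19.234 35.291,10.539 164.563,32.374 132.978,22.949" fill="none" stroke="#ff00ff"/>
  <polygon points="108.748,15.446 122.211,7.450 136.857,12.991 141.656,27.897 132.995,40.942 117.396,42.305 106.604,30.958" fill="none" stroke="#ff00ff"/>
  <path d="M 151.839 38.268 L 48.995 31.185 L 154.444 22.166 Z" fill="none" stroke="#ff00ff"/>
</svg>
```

G21
G90
G0 X93.560 Y9.789
M3 S570
G1 X33.058 Y8.259 F2289
G1 X23.017 Y44.877
G1 X78.537 Y26.657
M5
G0 X146.541 Y15.205
M3 S570
G1 X109.227 Y26.881 F2289
G1 X85.534 Y35.821
G1 X35.291 Y44.516
G1 X164.563 Y22.681
G1 X132.978 Y32.106
M5
G0 X108.748 Y39.609
M3 S570
G1 X122.211 Y47.605 F2289
G1 X136.857 Y42.064
G1 X141.656 Y27.158
G1 X132.995 Y14.113
G1 X117.396 Y12.750
G1 X106.604 Y24.097
G1 X108.748 Y39.609
M5
G0 X151.839 Y16.787
M3 S570
G1 X48.995 Y23.870 F2289
G1 X154.444 Y32.889
G1 X151.839 Y16.787
M5
G0 X0.000 Y0.000

viewBox `0 0 176.757 55.055` with mm width/height → 1 unit = 1 mm. Flip: y_m = 55.055 − y_svg.

**Shape 1** — `<path>` open polyline, stroke `#ff00ff` → score (S570, F2289). Machine vertices: (93.560,9.789) → (33.058,8.259) → (23.017,44.877) → (78.537,26.657). Open path.

**Shape 2** — `<polyline>` open polyline, stroke `#ff00ff` → score (S570, F2289). Machine vertices: (146.541,15.205) → (109.227,26.881) → (85.534,35.821) → (35.291,44.516) → (164.563,22.681) → (132.978,32.106). Open path.

**Shape 3** — `<polygon>` regular polygon, stroke `#ff00ff` → score (S570, F2289). Machine vertices: (108.748,39.609) → (122.211,47.605) → (136.857,42.064) → (141.656,27.158) → (132.995,14.113) → (117.396,12.750) → (106.604,24.097) → (108.748,39.609). Closed: final G1 returns to the first vertex.

**Shape 4** — `<path>` closed polygon, stroke `#ff00ff` → score (S570, F2289). Machine vertices: (151.839,16.787) → (48.995,23.870) → (154.444,32.889) → (151.839,16.787). Closed: final G1 returns to the first vertex.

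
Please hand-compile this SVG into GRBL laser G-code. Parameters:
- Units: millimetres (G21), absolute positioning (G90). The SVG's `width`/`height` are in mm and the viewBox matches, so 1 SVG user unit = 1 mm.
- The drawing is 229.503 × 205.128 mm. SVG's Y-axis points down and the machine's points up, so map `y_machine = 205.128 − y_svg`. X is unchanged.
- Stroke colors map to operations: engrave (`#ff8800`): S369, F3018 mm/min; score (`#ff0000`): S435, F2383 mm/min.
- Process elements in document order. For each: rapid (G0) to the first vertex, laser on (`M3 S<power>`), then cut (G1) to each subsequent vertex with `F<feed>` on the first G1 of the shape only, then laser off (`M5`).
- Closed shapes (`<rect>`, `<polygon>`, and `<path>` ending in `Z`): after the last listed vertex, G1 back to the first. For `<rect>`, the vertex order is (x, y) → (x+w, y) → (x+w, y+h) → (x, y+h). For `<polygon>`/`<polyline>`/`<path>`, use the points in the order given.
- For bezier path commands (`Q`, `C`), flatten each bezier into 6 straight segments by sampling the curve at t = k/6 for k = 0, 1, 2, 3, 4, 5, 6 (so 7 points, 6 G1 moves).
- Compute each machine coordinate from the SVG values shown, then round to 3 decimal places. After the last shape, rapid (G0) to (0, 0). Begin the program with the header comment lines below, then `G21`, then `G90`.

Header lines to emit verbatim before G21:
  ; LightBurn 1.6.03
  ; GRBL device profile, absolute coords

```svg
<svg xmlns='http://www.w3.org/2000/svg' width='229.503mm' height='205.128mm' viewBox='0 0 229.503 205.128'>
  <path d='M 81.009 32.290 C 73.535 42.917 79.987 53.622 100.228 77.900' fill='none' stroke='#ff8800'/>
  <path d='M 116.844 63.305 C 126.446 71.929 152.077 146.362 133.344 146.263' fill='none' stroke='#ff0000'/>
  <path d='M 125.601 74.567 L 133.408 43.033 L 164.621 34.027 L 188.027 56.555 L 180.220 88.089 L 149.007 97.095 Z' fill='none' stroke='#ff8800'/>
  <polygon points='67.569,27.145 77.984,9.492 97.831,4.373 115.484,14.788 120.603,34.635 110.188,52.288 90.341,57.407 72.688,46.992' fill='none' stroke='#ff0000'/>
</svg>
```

Since the viewBox matches the mm dimensions, user units are millimetres directly. The only transform is the Y-flip y_m = 205.128 − y_svg.

Shape 1 is a cubic bezier drawn with `<path>`. Its stroke #ff8800 means engrave at S369, F3018. After flipping Y the toolpath is (81.009,172.838) → (78.432,167.456) → (78.172,161.685) → (80.225,155.152) → (84.588,147.481) → (91.257,138.298) → (100.228,127.228).

Shape 2 is a cubic bezier drawn with `<path>`. Its stroke #ff0000 means score at S435, F2383. After flipping Y the toolpath is (116.844,141.823) → (122.701,132.677) → (129.552,116.460) → (135.720,97.073) → (139.526,78.412) → (139.293,64.377) → (133.344,58.865).

Shape 3 is a regular polygon drawn with `<path>`. Its stroke #ff8800 means engrave at S369, F3018. After flipping Y the toolpath is (125.601,130.561) → (133.408,162.095) → (164.621,171.101) → (188.027,148.573) → (180.220,117.039) → (149.007,108.033) → (125.601,130.561), returning to the start.

Shape 4 is a regular polygon drawn with `<polygon>`. Its stroke #ff0000 means score at S435, F2383. After flipping Y the toolpath is (67.569,177.983) → (77.984,195.636) → (97.831,200.755) → (115.484,190.340) → (120.603,170.493) → (110.188,152.840) → (90.341,147.721) → (72.688,158.136) → (67.569,177.983), returning to the start.

; LightBurn 1.6.03
; GRBL device profile, absolute coords
G21
G90
G0 X81.009 Y172.838
M3 S369
G1 X78.432 Y167.456 F3018
G1 X78.172 Y161.685
G1 X80.225 Y155.152
G1 X84.588 Y147.481
G1 X91.257 Y138.298
G1 X100.228 Y127.228
M5
G0 X116.844 Y141.823
M3 S435
G1 X122.701 Y132.677 F2383
G1 X129.552 Y116.460
G1 X135.720 Y97.073
G1 X139.526 Y78.412
G1 X139.293 Y64.377
G1 X133.344 Y58.865
M5
G0 X125.601 Y130.561
M3 S369
G1 X133.408 Y162.095 F3018
G1 X164.621 Y171.101
G1 X188.027 Y148.573
G1 X180.220 Y117.039
G1 X149.007 Y108.033
G1 X125.601 Y130.561
M5
G0 X67.569 Y177.983
M3 S435
G1 X77.984 Y195.636 F2383
G1 X97.831 Y200.755
G1 X115.484 Y190.340
G1 X120.603 Y170.493
G1 X110.188 Y152.840
G1 X90.341 Y147.721
G1 X72.688 Y158.136
G1 X67.569 Y177.983
M5
G0 X0.000 Y0.000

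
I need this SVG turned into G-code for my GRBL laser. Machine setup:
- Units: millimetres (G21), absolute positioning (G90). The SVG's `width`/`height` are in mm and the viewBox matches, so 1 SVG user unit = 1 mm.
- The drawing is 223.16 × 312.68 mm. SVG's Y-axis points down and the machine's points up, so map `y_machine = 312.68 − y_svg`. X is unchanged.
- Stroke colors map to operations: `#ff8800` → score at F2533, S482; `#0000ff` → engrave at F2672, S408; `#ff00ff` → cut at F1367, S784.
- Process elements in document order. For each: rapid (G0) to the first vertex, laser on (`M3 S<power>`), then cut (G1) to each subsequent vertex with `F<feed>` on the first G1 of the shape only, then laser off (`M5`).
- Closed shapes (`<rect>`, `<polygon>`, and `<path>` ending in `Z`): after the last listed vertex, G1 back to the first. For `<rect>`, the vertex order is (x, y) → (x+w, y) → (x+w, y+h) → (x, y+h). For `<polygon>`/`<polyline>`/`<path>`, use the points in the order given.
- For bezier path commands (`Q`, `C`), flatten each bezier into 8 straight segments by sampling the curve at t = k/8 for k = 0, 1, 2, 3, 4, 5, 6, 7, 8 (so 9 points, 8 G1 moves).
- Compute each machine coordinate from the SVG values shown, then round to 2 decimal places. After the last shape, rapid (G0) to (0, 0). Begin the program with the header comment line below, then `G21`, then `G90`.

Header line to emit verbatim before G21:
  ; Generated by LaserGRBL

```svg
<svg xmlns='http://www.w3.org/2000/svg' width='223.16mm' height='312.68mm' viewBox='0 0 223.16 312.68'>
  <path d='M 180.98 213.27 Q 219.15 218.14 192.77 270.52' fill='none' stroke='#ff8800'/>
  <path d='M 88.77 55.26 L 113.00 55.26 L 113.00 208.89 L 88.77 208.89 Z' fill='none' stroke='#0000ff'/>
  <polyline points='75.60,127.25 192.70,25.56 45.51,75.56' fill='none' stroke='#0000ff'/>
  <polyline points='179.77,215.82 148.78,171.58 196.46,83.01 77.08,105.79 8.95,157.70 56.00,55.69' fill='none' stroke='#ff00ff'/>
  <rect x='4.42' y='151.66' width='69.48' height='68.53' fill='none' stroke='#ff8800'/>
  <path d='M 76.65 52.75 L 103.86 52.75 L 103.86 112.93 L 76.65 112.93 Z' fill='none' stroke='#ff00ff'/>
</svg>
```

viewBox `0 0 223.16 312.68` with mm width/height → 1 unit = 1 mm. Flip: y_m = 312.68 − y_svg.

**Shape 1** — `<path>` quadratic bezier, stroke `#ff8800` → score (S482, F2533). Control points (SVG): P0=(180.98,213.27), P1=(219.15,218.14), P2=(192.77,270.52); sampled at t=k/8. Machine vertices: (180.98,99.41) → (189.51,97.45) → (196.03,94.01) → (200.53,89.08) → (203.01,82.66) → (203.48,74.76) → (201.93,65.38) → (198.36,54.51) → (192.77,42.16). Open path.

**Shape 2** — `<path>` rectangle, stroke `#0000ff` → engrave (S408, F2672). Machine vertices: (88.77,257.42) → (113.00,257.42) → (113.00,103.79) → (88.77,103.79) → (88.77,257.42). Closed: final G1 returns to the first vertex.

**Shape 3** — `<polyline>` open polyline, stroke `#0000ff` → engrave (S408, F2672). Machine vertices: (75.60,185.43) → (192.70,287.12) → (45.51,237.12). Open path.

**Shape 4** — `<polyline>` open polyline, stroke `#ff00ff` → cut (S784, F1367). Machine vertices: (179.77,96.86) → (148.78,141.10) → (196.46,229.67) → (77.08,206.89) → (8.95,154.98) → (56.00,256.99). Open path.

**Shape 5** — `<rect>` rectangle, stroke `#ff8800` → score (S482, F2533). Machine vertices: (4.42,161.02) → (73.90,161.02) → (73.90,92.49) → (4.42,92.49) → (4.42,161.02). Closed: final G1 returns to the first vertex.

**Shape 6** — `<path>` rectangle, stroke `#ff00ff` → cut (S784, F1367). Machine vertices: (76.65,259.93) → (103.86,259.93) → (103.86,199.75) → (76.65,199.75) → (76.65,259.93). Closed: final G1 returns to the first vertex.

; Generated by LaserGRBL
G21
G90
G0 X180.98 Y99.41
M3 S482
G1 X189.51 Y97.45 F2533
G1 X196.03 Y94.01
G1 X200.53 Y89.08
G1 X203.01 Y82.66
G1 X203.48 Y74.76
G1 X201.93 Y65.38
G1 X198.36 Y54.51
G1 X192.77 Y42.16
M5
G0 X88.77 Y257.42
M3 S408
G1 X113.00 Y257.42 F2672
G1 X113.00 Y103.79
G1 X88.77 Y103.79
G1 X88.77 Y257.42
M5
G0 X75.60 Y185.43
M3 S408
G1 X192.70 Y287.12 F2672
G1 X45.51 Y237.12
M5
G0 X179.77 Y96.86
M3 S784
G1 X148.78 Y141.10 F1367
G1 X196.46 Y229.67
G1 X77.08 Y206.89
G1 X8.95 Y154.98
G1 X56.00 Y256.99
M5
G0 X4.42 Y161.02
M3 S482
G1 X73.90 Y161.02 F2533
G1 X73.90 Y92.49
G1 X4.42 Y92.49
G1 X4.42 Y161.02
M5
G0 X76.65 Y259.93
M3 S784
G1 X103.86 Y259.93 F1367
G1 X103.86 Y199.75
G1 X76.65 Y199.75
G1 X76.65 Y259.93
M5
G0 X0.00 Y0.00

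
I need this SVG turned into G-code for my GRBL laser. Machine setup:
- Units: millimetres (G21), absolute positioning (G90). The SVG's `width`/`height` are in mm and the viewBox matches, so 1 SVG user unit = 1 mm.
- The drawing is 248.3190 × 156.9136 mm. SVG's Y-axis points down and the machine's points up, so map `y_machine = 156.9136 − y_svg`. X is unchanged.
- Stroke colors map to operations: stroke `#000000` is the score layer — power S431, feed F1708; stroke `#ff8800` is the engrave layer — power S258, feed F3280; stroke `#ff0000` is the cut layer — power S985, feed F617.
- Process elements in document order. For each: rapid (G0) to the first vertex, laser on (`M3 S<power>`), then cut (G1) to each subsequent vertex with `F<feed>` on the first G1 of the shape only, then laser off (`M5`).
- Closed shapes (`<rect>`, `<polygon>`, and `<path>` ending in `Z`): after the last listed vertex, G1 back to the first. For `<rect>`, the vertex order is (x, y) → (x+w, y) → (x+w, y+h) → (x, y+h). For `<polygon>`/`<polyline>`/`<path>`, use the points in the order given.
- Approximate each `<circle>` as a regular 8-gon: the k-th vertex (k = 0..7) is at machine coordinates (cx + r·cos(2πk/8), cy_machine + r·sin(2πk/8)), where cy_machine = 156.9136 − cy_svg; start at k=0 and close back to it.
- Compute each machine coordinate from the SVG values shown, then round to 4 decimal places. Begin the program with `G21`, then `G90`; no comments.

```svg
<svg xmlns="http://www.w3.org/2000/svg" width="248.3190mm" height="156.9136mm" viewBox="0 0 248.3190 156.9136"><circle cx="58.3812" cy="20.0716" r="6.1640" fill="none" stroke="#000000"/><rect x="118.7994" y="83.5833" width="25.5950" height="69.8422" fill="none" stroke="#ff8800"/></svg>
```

viewBox `0 0 248.3190 156.9136` with mm width/height → 1 unit = 1 mm. Flip: y_m = 156.9136 − y_svg.

**Shape 1** — `<circle>` circle, stroke `#000000` → score (S431, F1708). Machine vertices: (64.5452,136.8420) → (62.7398,141.2006) → (58.3812,143.0060) → (54.0226,141.2006) → (52.2172,136.8420) → (54.0226,132.4834) → (58.3812,130.6780) → (62.7398,132.4834) → (64.5452,136.8420). Closed: final G1 returns to the first vertex.

**Shape 2** — `<rect>` rectangle, stroke `#ff8800` → engrave (S258, F3280). Machine vertices: (118.7994,73.3303) → (144.3944,73.3303) → (144.3944,3.4881) → (118.7994,3.4881) → (118.7994,73.3303). Closed: final G1 returns to the first vertex.

G21
G90
G0 X64.5452 Y136.8420
M3 S431
G1 X62.7398 Y141.2006 F1708
G1 X58.3812 Y143.0060
G1 X54.0226 Y141.2006
G1 X52.2172 Y136.8420
G1 X54.0226 Y132.4834
G1 X58.3812 Y130.6780
G1 X62.7398 Y132.4834
G1 X64.5452 Y136.8420
M5
G0 X118.7994 Y73.3303
M3 S258
G1 X144.3944 Y73.3303 F3280
G1 X144.3944 Y3.4881
G1 X118.7994 Y3.4881
G1 X118.7994 Y73.3303
M5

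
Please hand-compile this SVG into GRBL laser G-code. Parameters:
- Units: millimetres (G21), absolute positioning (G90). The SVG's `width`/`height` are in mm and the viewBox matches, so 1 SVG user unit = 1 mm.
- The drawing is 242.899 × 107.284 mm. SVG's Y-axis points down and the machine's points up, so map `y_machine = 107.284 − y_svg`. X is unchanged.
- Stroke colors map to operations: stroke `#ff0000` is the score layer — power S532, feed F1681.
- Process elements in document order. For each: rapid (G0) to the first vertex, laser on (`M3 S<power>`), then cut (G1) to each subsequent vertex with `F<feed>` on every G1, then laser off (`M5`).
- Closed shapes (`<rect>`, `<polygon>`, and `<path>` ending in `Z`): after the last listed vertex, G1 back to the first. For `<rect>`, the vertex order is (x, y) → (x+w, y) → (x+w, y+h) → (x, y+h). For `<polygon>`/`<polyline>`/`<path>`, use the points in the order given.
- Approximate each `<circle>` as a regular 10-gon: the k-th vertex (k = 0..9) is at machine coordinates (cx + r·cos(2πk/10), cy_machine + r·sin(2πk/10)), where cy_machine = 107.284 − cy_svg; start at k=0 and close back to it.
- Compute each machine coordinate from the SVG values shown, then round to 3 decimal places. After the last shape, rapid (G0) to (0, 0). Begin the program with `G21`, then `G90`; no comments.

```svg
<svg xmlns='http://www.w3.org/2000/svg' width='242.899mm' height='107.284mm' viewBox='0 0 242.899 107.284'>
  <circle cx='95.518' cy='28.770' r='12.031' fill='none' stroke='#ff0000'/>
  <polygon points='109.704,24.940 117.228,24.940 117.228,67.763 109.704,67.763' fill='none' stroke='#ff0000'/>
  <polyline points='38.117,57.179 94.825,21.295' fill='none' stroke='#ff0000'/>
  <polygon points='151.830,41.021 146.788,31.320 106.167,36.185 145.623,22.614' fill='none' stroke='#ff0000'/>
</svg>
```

viewBox `0 0 242.899 107.284` with mm width/height → 1 unit = 1 mm. Flip: y_m = 107.284 − y_svg.

**Shape 1** — `<circle>` circle, stroke `#ff0000` → score (S532, F1681). Machine vertices: (107.549,78.514) → (105.251,85.586) → (99.236,89.956) → (91.800,89.956) → (85.785,85.586) → (83.487,78.514) → (85.785,71.442) → (91.800,67.072) → (99.236,67.072) → (105.251,71.442) → (107.549,78.514). Closed: final G1 returns to the first vertex.

**Shape 2** — `<polygon>` rectangle, stroke `#ff0000` → score (S532, F1681). Machine vertices: (109.704,82.344) → (117.228,82.344) → (117.228,39.521) → (109.704,39.521) → (109.704,82.344). Closed: final G1 returns to the first vertex.

**Shape 3** — `<polyline>` line segment, stroke `#ff0000` → score (S532, F1681). Machine vertices: (38.117,50.105) → (94.825,85.989). Open path.

**Shape 4** — `<polygon>` closed polygon, stroke `#ff0000` → score (S532, F1681). Machine vertices: (151.830,66.263) → (146.788,75.964) → (106.167,71.099) → (145.623,84.670) → (151.830,66.263). Closed: final G1 returns to the first vertex.

G21
G90
G0 X107.549 Y78.514
M3 S532
G1 X105.251 Y85.586 F1681
G1 X99.236 Y89.956 F1681
G1 X91.800 Y89.956 F1681
G1 X85.785 Y85.586 F1681
G1 X83.487 Y78.514 F1681
G1 X85.785 Y71.442 F1681
G1 X91.800 Y67.072 F1681
G1 X99.236 Y67.072 F1681
G1 X105.251 Y71.442 F1681
G1 X107.549 Y78.514 F1681
M5
G0 X109.704 Y82.344
M3 S532
G1 X117.228 Y82.344 F1681
G1 X117.228 Y39.521 F1681
G1 X109.704 Y39.521 F1681
G1 X109.704 Y82.344 F1681
M5
G0 X38.117 Y50.105
M3 S532
G1 X94.825 Y85.989 F1681
M5
G0 X151.830 Y66.263
M3 S532
G1 X146.788 Y75.964 F1681
G1 X106.167 Y71.099 F1681
G1 X145.623 Y84.670 F1681
G1 X151.830 Y66.263 F1681
M5
G0 X0.000 Y0.000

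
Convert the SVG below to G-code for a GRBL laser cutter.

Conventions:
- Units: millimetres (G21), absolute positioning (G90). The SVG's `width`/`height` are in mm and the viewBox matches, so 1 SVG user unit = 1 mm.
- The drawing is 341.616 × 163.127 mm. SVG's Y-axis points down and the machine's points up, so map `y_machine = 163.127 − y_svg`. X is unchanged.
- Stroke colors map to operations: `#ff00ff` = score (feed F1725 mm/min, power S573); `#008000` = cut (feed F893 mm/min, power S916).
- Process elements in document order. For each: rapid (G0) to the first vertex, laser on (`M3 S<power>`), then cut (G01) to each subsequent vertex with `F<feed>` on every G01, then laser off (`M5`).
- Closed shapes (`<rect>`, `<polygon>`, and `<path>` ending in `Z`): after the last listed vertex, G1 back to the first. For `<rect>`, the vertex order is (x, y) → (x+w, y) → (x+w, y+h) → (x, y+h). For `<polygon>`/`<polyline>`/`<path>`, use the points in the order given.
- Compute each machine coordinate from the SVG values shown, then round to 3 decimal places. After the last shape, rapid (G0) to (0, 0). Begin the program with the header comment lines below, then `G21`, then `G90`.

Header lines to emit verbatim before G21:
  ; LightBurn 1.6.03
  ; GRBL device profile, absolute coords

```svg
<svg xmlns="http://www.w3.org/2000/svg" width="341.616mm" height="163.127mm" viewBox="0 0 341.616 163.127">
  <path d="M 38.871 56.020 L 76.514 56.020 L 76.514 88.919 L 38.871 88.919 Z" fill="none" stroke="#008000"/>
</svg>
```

; LightBurn 1.6.03
; GRBL device profile, absolute coords
G21
G90
G0 X38.871 Y107.107
M3 S916
G01 X76.514 Y107.107 F893
G01 X76.514 Y74.208 F893
G01 X38.871 Y74.208 F893
G01 X38.871 Y107.107 F893
M5
G0 X0.000 Y0.000

viewBox `0 0 341.616 163.127` with mm width/height → 1 unit = 1 mm. Flip: y_m = 163.127 − y_svg.

**Shape 1** — `<path>` rectangle, stroke `#008000` → cut (S916, F893). Machine vertices: (38.871,107.107) → (76.514,107.107) → (76.514,74.208) → (38.871,74.208) → (38.871,107.107). Closed: final G1 returns to the first vertex.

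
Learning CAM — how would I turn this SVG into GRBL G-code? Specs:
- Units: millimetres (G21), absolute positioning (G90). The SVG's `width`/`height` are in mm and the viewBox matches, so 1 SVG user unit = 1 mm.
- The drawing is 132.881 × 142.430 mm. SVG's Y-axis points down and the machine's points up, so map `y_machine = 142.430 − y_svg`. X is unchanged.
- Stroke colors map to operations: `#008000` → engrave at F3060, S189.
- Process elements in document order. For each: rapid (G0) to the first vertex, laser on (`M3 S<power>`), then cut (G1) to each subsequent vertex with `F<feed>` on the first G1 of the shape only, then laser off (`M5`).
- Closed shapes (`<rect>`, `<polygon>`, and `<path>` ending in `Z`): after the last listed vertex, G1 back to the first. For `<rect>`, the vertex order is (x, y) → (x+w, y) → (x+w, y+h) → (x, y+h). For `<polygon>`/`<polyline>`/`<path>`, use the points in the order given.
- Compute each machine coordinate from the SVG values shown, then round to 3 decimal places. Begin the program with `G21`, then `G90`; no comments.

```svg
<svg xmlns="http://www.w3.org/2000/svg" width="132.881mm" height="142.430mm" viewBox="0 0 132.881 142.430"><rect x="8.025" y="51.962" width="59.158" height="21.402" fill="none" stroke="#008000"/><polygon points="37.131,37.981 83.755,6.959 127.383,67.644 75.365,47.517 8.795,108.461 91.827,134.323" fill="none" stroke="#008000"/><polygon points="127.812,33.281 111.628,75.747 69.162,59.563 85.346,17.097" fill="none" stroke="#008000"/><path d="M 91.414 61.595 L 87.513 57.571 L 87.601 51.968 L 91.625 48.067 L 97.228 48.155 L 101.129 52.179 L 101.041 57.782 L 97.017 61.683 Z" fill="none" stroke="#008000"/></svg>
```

1 u = 1 mm; y_m = 142.430 − y.

[1] `<rect>` rectangle, #008000→engrave S189 F3060: (8.025,90.468) → (67.183,90.468) → (67.183,69.066) → (8.025,69.066) → (8.025,90.468) (closed)

[2] `<polygon>` closed polygon, #008000→engrave S189 F3060: (37.131,104.449) → (83.755,135.471) → (127.383,74.786) → (75.365,94.913) → (8.795,33.969) → (91.827,8.107) → (37.131,104.449) (closed)

[3] `<polygon>` regular polygon, #008000→engrave S189 F3060: (127.812,109.149) → (111.628,66.683) → (69.162,82.867) → (85.346,125.333) → (127.812,109.149) (closed)

[4] `<path>` regular polygon, #008000→engrave S189 F3060: (91.414,80.835) → (87.513,84.859) → (87.601,90.462) → (91.625,94.363) → (97.228,94.275) → (101.129,90.251) → (101.041,84.648) → (97.017,80.747) → (91.414,80.835) (closed)

G21
G90
G0 X8.025 Y90.468
M3 S189
G1 X67.183 Y90.468 F3060
G1 X67.183 Y69.066
G1 X8.025 Y69.066
G1 X8.025 Y90.468
M5
G0 X37.131 Y104.449
M3 S189
G1 X83.755 Y135.471 F3060
G1 X127.383 Y74.786
G1 X75.365 Y94.913
G1 X8.795 Y33.969
G1 X91.827 Y8.107
G1 X37.131 Y104.449
M5
G0 X127.812 Y109.149
M3 S189
G1 X111.628 Y66.683 F3060
G1 X69.162 Y82.867
G1 X85.346 Y125.333
G1 X127.812 Y109.149
M5
G0 X91.414 Y80.835
M3 S189
G1 X87.513 Y84.859 F3060
G1 X87.601 Y90.462
G1 X91.625 Y94.363
G1 X97.228 Y94.275
G1 X101.129 Y90.251
G1 X101.041 Y84.648
G1 X97.017 Y80.747
G1 X91.414 Y80.835
M5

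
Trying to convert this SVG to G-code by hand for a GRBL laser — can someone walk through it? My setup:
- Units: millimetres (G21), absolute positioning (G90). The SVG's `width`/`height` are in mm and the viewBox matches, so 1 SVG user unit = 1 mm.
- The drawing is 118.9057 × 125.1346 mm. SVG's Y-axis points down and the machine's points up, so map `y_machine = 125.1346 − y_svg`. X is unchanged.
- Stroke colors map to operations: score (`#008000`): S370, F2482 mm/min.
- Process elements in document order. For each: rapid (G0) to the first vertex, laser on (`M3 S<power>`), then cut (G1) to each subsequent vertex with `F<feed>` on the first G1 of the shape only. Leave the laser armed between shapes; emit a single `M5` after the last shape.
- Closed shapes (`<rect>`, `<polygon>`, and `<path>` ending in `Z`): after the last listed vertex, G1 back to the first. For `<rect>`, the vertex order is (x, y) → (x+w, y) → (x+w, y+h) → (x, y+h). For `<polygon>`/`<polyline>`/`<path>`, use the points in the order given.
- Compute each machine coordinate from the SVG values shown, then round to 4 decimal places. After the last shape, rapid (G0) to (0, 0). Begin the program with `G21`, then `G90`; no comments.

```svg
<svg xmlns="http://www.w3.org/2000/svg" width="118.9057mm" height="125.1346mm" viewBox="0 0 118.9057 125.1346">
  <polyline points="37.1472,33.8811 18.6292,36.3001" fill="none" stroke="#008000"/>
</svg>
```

Since the viewBox matches the mm dimensions, user units are millimetres directly. The only transform is the Y-flip y_m = 125.1346 − y_svg.

Shape 1 is a line segment drawn with `<polyline>`. Its stroke #008000 means score at S370, F2482. After flipping Y the toolpath is (37.1472,91.2535) → (18.6292,88.8345).

G21
G90
G0 X37.1472 Y91.2535
M3 S370
G1 X18.6292 Y88.8345 F2482
M5
G0 X0.0000 Y0.0000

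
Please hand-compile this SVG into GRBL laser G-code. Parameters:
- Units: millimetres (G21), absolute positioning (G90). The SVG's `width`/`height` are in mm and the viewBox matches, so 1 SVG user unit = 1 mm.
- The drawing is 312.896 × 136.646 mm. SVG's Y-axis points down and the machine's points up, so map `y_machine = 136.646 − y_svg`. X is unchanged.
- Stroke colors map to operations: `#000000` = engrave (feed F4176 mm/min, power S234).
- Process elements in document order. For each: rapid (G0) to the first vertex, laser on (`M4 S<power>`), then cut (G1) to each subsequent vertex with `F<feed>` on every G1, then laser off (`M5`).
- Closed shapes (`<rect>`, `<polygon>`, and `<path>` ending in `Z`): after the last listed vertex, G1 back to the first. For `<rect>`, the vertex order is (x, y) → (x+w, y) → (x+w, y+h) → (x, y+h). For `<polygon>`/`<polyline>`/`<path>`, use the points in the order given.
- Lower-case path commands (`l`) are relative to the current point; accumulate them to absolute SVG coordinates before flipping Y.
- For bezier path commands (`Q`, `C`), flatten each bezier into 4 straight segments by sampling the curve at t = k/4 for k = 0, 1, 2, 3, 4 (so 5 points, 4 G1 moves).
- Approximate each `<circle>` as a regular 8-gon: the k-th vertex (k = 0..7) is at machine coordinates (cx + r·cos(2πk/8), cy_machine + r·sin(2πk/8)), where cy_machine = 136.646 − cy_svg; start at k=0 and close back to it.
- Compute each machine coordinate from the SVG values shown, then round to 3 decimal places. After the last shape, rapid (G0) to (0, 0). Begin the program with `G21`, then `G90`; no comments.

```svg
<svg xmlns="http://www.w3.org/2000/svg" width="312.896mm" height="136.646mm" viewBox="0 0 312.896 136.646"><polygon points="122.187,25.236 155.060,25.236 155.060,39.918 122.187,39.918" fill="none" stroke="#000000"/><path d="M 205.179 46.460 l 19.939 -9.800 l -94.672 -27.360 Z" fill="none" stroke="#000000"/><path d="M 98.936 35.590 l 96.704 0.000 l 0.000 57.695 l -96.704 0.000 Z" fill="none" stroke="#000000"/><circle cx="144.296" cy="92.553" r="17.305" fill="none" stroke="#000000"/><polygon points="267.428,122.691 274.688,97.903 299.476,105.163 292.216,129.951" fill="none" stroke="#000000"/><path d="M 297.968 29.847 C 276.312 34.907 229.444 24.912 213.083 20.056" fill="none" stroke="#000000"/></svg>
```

G21
G90
G0 X122.187 Y111.410
M4 S234
G1 X155.060 Y111.410 F4176
G1 X155.060 Y96.728 F4176
G1 X122.187 Y96.728 F4176
G1 X122.187 Y111.410 F4176
M5
G0 X205.179 Y90.186
M4 S234
G1 X225.118 Y99.986 F4176
G1 X130.446 Y127.346 F4176
G1 X205.179 Y90.186 F4176
M5
G0 X98.936 Y101.056
M4 S234
G1 X195.640 Y101.056 F4176
G1 X195.640 Y43.361 F4176
G1 X98.936 Y43.361 F4176
G1 X98.936 Y101.056 F4176
M5
G0 X161.601 Y44.093
M4 S234
G1 X156.532 Y56.329 F4176
G1 X144.296 Y61.398 F4176
G1 X132.060 Y56.329 F4176
G1 X126.991 Y44.093 F4176
G1 X132.060 Y31.857 F4176
G1 X144.296 Y26.788 F4176
G1 X156.532 Y31.857 F4176
G1 X161.601 Y44.093 F4176
M5
G0 X267.428 Y13.955
M4 S234
G1 X274.688 Y38.743 F4176
G1 X299.476 Y31.483 F4176
G1 X292.216 Y6.695 F4176
G1 X267.428 Y13.955 F4176
M5
G0 X297.968 Y106.799
M4 S234
G1 X277.869 Y105.511 F4176
G1 X253.540 Y107.976 F4176
G1 X230.203 Y112.300 F4176
G1 X213.083 Y116.590 F4176
M5
G0 X0.000 Y0.000

1 u = 1 mm; y_m = 136.646 − y.

[1] `<polygon>` rectangle, #000000→engrave S234 F4176: (122.187,111.410) → (155.060,111.410) → (155.060,96.728) → (122.187,96.728) → (122.187,111.410) (closed)

[2] `<path>` closed polygon, #000000→engrave S234 F4176: (205.179,90.186) → (225.118,99.986) → (130.446,127.346) → (205.179,90.186) (closed)

[3] `<path>` rectangle, #000000→engrave S234 F4176: (98.936,101.056) → (195.640,101.056) → (195.640,43.361) → (98.936,43.361) → (98.936,101.056) (closed)

[4] `<circle>` circle, #000000→engrave S234 F4176: (161.601,44.093) → (156.532,56.329) → (144.296,61.398) → (132.060,56.329) → (126.991,44.093) → (132.060,31.857) → (144.296,26.788) → (156.532,31.857) → (161.601,44.093) (closed)

[5] `<polygon>` regular polygon, #000000→engrave S234 F4176: (267.428,13.955) → (274.688,38.743) → (299.476,31.483) → (292.216,6.695) → (267.428,13.955) (closed)

[6] `<path>` cubic bezier, #000000→engrave S234 F4176: (297.968,106.799) → (277.869,105.511) → (253.540,107.976) → (230.203,112.300) → (213.083,116.590)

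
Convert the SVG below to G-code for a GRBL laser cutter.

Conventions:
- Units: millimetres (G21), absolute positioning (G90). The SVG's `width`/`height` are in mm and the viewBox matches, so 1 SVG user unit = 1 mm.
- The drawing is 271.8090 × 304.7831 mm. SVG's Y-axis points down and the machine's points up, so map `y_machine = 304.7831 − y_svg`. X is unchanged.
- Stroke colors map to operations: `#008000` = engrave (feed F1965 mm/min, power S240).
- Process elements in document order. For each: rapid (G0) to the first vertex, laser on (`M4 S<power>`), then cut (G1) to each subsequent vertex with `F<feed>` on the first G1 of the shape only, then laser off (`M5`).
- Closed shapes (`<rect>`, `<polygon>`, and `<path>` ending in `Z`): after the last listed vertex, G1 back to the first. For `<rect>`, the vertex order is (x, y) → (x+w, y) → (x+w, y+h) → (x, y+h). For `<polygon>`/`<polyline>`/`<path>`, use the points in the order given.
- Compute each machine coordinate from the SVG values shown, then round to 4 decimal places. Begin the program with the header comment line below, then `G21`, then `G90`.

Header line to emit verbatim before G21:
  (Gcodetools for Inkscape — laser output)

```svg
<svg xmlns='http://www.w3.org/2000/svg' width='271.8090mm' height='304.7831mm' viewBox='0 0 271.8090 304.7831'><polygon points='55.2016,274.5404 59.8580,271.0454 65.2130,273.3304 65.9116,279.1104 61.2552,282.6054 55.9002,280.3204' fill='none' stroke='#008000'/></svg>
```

(Gcodetools for Inkscape — laser output)
G21
G90
G0 X55.2016 Y30.2427
M4 S240
G1 X59.8580 Y33.7377 F1965
G1 X65.2130 Y31.4527
G1 X65.9116 Y25.6727
G1 X61.2552 Y22.1777
G1 X55.9002 Y24.4627
G1 X55.2016 Y30.2427
M5

1 u = 1 mm; y_m = 304.7831 − y.

[1] `<polygon>` regular polygon, #008000→engrave S240 F1965: (55.2016,30.2427) → (59.8580,33.7377) → (65.2130,31.4527) → (65.9116,25.6727) → (61.2552,22.1777) → (55.9002,24.4627) → (55.2016,30.2427) (closed)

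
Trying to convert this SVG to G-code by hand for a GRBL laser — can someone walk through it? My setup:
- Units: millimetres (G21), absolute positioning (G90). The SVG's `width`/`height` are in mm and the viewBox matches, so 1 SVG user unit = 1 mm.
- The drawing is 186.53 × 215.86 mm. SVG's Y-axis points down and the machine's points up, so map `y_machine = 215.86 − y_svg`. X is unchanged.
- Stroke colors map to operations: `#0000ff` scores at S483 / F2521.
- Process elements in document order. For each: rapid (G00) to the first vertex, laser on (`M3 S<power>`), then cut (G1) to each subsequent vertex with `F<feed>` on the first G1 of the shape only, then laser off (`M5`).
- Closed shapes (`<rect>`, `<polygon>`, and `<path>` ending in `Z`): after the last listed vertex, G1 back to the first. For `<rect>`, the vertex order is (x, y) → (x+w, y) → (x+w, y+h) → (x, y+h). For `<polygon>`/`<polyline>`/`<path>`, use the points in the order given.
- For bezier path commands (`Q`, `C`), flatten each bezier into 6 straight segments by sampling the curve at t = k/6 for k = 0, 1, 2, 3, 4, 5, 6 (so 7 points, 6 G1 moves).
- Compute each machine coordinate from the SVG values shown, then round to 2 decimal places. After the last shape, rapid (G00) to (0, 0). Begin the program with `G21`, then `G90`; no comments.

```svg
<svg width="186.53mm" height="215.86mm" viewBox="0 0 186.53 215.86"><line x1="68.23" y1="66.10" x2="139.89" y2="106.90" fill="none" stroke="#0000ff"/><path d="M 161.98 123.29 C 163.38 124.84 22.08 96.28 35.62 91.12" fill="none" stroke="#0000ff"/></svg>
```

G21
G90
G00 X68.23 Y149.76
M3 S483
G1 X139.89 Y108.96 F2521
M5
G00 X161.98 Y92.57
M3 S483
G1 X152.17 Y94.06 F2521
G1 X126.83 Y99.07
G1 X94.25 Y106.14
G1 X62.67 Y113.76
G1 X40.38 Y120.46
G1 X35.62 Y124.74
M5
G00 X0.00 Y0.00

viewBox `0 0 186.53 215.86` with mm width/height → 1 unit = 1 mm. Flip: y_m = 215.86 − y_svg.

**Shape 1** — `<line>` line segment, stroke `#0000ff` → score (S483, F2521). Machine vertices: (68.23,149.76) → (139.89,108.96). Open path.

**Shape 2** — `<path>` cubic bezier, stroke `#0000ff` → score (S483, F2521). Control points (SVG): P0=(161.98,123.29), P1=(163.38,124.84), P2=(22.08,96.28), P3=(35.62,91.12); sampled at t=k/6. Machine vertices: (161.98,92.57) → (152.17,94.06) → (126.83,99.07) → (94.25,106.14) → (62.67,113.76) → (40.38,120.46) → (35.62,124.74). Open path.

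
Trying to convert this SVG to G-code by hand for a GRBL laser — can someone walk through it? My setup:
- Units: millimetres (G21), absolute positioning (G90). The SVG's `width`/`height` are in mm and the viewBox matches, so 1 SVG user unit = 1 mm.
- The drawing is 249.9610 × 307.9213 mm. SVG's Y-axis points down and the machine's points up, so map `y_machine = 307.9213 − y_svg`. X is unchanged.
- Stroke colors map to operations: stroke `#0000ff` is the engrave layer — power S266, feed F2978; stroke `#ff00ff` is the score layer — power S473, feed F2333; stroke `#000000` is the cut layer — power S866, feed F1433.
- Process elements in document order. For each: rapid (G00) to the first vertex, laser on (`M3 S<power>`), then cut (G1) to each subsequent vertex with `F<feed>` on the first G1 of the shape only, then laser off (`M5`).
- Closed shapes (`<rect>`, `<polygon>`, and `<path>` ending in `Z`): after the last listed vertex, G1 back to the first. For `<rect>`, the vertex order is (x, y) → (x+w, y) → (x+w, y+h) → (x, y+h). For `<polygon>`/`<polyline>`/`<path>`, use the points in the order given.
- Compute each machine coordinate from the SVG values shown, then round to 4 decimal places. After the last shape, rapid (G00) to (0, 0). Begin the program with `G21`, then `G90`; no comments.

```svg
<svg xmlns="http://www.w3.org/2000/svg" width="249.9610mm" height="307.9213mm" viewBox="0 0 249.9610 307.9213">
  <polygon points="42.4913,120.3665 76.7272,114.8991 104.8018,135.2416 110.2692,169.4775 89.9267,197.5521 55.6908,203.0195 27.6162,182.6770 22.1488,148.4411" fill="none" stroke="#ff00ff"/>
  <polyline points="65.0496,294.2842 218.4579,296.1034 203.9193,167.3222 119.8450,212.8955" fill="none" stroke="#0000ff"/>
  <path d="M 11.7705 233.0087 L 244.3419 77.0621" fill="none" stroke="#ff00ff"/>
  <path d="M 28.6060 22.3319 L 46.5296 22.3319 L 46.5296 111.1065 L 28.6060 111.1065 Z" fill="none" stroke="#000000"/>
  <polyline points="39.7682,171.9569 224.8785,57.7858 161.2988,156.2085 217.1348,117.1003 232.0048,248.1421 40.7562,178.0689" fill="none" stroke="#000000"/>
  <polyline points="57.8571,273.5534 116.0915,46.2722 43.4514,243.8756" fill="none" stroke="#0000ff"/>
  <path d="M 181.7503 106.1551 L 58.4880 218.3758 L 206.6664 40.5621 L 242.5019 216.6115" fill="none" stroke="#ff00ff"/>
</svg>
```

Since the viewBox matches the mm dimensions, user units are millimetres directly. The only transform is the Y-flip y_m = 307.9213 − y_svg.

Shape 1 is a regular polygon drawn with `<polygon>`. Its stroke #ff00ff means score at S473, F2333. After flipping Y the toolpath is (42.4913,187.5548) → (76.7272,193.0222) → (104.8018,172.6797) → (110.2692,138.4438) → (89.9267,110.3692) → (55.6908,104.9018) → (27.6162,125.2443) → (22.1488,159.4802) → (42.4913,187.5548), returning to the start.

Shape 2 is a open polyline drawn with `<polyline>`. Its stroke #0000ff means engrave at S266, F2978. After flipping Y the toolpath is (65.0496,13.6371) → (218.4579,11.8179) → (203.9193,140.5991) → (119.8450,95.0258).

Shape 3 is a line segment drawn with `<path>`. Its stroke #ff00ff means score at S473, F2333. After flipping Y the toolpath is (11.7705,74.9126) → (244.3419,230.8592).

Shape 4 is a rectangle drawn with `<path>`. Its stroke #000000 means cut at S866, F1433. After flipping Y the toolpath is (28.6060,285.5894) → (46.5296,285.5894) → (46.5296,196.8148) → (28.6060,196.8148) → (28.6060,285.5894), returning to the start.

Shape 5 is a open polyline drawn with `<polyline>`. Its stroke #000000 means cut at S866, F1433. After flipping Y the toolpath is (39.7682,135.9644) → (224.8785,250.1355) → (161.2988,151.7128) → (217.1348,190.8210) → (232.0048,59.7792) → (40.7562,129.8524).

Shape 6 is a open polyline drawn with `<polyline>`. Its stroke #0000ff means engrave at S266, F2978. After flipping Y the toolpath is (57.8571,34.3679) → (116.0915,261.6491) → (43.4514,64.0457).

Shape 7 is a open polyline drawn with `<path>`. Its stroke #ff00ff means score at S473, F2333. After flipping Y the toolpath is (181.7503,201.7662) → (58.4880,89.5455) → (206.6664,267.3592) → (242.5019,91.3098).

G21
G90
G00 X42.4913 Y187.5548
M3 S473
G1 X76.7272 Y193.0222 F2333
G1 X104.8018 Y172.6797
G1 X110.2692 Y138.4438
G1 X89.9267 Y110.3692
G1 X55.6908 Y104.9018
G1 X27.6162 Y125.2443
G1 X22.1488 Y159.4802
G1 X42.4913 Y187.5548
M5
G00 X65.0496 Y13.6371
M3 S266
G1 X218.4579 Y11.8179 F2978
G1 X203.9193 Y140.5991
G1 X119.8450 Y95.0258
M5
G00 X11.7705 Y74.9126
M3 S473
G1 X244.3419 Y230.8592 F2333
M5
G00 X28.6060 Y285.5894
M3 S866
G1 X46.5296 Y285.5894 F1433
G1 X46.5296 Y196.8148
G1 X28.6060 Y196.8148
G1 X28.6060 Y285.5894
M5
G00 X39.7682 Y135.9644
M3 S866
G1 X224.8785 Y250.1355 F1433
G1 X161.2988 Y151.7128
G1 X217.1348 Y190.8210
G1 X232.0048 Y59.7792
G1 X40.7562 Y129.8524
M5
G00 X57.8571 Y34.3679
M3 S266
G1 X116.0915 Y261.6491 F2978
G1 X43.4514 Y64.0457
M5
G00 X181.7503 Y201.7662
M3 S473
G1 X58.4880 Y89.5455 F2333
G1 X206.6664 Y267.3592
G1 X242.5019 Y91.3098
M5
G00 X0.0000 Y0.0000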